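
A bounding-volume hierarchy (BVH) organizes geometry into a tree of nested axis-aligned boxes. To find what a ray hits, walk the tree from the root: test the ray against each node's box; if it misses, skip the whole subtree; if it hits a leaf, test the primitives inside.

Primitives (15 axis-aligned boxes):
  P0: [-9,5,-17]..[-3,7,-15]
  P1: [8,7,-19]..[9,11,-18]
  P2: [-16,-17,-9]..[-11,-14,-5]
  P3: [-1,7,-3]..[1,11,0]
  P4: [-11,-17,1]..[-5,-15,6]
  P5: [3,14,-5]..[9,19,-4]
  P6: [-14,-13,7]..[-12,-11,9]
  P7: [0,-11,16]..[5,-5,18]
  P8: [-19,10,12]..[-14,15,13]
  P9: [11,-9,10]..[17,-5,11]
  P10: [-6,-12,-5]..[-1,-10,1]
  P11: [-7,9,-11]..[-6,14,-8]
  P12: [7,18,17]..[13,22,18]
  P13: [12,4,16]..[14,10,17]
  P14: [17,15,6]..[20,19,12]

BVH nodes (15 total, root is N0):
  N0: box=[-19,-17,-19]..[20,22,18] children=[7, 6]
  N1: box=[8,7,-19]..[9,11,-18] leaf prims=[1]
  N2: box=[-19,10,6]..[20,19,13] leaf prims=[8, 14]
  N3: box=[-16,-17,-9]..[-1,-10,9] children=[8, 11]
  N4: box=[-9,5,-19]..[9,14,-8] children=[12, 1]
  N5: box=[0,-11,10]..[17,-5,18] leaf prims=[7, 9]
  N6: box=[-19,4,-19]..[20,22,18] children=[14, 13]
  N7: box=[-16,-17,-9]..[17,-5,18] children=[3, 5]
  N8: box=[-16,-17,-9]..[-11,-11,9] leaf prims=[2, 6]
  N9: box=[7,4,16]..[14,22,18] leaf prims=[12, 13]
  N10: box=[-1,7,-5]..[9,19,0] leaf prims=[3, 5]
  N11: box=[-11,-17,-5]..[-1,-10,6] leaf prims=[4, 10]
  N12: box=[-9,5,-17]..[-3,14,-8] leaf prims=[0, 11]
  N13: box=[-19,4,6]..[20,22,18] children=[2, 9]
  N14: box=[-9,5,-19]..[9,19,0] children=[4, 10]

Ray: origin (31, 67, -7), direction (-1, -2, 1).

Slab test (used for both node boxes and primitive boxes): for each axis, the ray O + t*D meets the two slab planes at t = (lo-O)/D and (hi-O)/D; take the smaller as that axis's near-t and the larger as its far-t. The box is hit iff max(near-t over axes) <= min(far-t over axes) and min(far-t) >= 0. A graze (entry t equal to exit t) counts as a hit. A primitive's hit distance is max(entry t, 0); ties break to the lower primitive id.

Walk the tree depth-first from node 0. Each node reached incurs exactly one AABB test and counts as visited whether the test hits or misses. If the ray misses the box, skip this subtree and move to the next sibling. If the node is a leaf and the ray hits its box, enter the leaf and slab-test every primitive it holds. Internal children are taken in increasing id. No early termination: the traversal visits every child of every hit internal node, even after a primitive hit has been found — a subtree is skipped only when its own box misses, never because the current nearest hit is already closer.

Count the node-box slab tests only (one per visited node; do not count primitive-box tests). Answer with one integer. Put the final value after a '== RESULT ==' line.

Trace the traversal:
N0 x:[11,50] y:[45/2,42] z:[-12,25] -> hit [45/2,25], descend [6, 7]
  N6 x:[11,50] y:[45/2,63/2] z:[-12,25] -> hit [45/2,25], descend [13, 14]
    N13 x:[11,50] y:[45/2,63/2] z:[13,25] -> hit [45/2,25], descend [2, 9]
      N2 x:[11,50] y:[24,57/2] z:[13,20] -> miss, prune
      N9 x:[17,24] y:[45/2,63/2] z:[23,25] -> hit [23,24] leaf, test {P12@t=24, P13(miss)}
    N14 x:[22,40] y:[24,31] z:[-12,7] -> miss, prune
  N7 x:[14,47] y:[36,42] z:[-2,25] -> miss, prune

order=[0, 6, 13, 2, 9, 14, 7]  |boxes|=7  |leaves|=1  hit=P12

== RESULT ==
7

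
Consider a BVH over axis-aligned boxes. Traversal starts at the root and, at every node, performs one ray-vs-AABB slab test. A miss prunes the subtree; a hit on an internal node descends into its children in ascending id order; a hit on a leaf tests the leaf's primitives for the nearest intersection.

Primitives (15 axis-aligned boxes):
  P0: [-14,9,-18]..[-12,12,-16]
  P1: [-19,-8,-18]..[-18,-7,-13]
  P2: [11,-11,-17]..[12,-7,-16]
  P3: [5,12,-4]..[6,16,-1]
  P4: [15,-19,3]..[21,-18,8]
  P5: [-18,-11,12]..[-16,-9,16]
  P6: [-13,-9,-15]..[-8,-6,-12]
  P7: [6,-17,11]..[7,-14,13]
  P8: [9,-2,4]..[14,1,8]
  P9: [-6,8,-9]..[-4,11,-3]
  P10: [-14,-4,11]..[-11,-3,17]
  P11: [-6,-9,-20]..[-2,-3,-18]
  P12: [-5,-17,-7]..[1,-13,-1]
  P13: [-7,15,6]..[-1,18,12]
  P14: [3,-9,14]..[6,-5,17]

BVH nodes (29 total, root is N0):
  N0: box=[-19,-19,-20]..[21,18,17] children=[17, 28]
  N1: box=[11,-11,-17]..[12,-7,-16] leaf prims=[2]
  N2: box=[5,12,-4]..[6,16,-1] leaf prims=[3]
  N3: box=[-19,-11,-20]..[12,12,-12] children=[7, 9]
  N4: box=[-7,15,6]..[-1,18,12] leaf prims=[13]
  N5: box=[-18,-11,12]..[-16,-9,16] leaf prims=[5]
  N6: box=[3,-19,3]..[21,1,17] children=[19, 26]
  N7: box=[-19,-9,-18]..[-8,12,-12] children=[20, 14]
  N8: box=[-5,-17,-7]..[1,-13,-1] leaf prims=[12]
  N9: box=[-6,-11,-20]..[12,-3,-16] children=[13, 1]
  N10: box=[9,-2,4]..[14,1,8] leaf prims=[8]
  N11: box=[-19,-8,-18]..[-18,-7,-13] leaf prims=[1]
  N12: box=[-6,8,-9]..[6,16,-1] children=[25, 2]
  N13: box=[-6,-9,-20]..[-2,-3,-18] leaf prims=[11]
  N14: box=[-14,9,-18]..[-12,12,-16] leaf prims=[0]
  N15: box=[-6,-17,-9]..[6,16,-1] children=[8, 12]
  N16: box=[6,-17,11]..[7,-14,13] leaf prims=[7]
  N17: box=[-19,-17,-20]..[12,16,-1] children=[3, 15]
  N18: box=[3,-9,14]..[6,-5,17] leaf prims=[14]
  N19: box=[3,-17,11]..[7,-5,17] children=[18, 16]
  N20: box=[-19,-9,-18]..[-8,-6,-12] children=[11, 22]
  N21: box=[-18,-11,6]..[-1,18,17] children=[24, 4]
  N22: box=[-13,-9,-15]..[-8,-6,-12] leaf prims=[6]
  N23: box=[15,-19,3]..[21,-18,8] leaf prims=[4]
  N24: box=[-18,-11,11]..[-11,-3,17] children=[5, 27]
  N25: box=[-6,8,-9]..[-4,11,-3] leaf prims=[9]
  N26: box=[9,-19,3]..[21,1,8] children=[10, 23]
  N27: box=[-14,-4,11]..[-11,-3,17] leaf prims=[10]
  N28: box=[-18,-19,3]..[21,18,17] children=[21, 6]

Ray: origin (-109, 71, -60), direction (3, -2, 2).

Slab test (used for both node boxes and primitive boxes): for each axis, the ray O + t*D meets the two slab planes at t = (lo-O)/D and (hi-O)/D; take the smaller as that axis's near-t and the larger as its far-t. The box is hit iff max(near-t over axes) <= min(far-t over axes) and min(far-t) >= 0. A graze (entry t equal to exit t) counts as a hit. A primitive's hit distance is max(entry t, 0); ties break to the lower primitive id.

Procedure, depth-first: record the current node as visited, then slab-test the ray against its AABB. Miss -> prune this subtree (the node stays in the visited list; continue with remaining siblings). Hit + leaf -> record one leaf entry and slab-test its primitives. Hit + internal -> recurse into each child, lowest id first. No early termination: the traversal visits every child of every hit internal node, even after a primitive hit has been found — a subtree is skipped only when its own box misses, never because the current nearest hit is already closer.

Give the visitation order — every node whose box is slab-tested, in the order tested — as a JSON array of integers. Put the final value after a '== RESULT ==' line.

Traverse from the root:
N0 x:[30,130/3] y:[53/2,45] z:[20,77/2] -> hit [30,77/2], descend [17, 28]
  N17 x:[30,121/3] y:[55/2,44] z:[20,59/2] -> miss, prune
  N28 x:[91/3,130/3] y:[53/2,45] z:[63/2,77/2] -> hit [63/2,77/2], descend [6, 21]
    N6 x:[112/3,130/3] y:[35,45] z:[63/2,77/2] -> hit [112/3,77/2], descend [19, 26]
      N19 x:[112/3,116/3] y:[38,44] z:[71/2,77/2] -> hit [38,77/2], descend [16, 18]
        N16 x:[115/3,116/3] y:[85/2,44] z:[71/2,73/2] -> miss, prune
        N18 x:[112/3,115/3] y:[38,40] z:[37,77/2] -> hit [38,115/3] leaf, test {P14@t=38}
      N26 x:[118/3,130/3] y:[35,45] z:[63/2,34] -> miss, prune
    N21 x:[91/3,36] y:[53/2,41] z:[33,77/2] -> hit [33,36], descend [4, 24]
      N4 x:[34,36] y:[53/2,28] z:[33,36] -> miss, prune
      N24 x:[91/3,98/3] y:[37,41] z:[71/2,77/2] -> miss, prune

Visited [0, 17, 28, 6, 19, 16, 18, 26, 21, 4, 24]. Tests: 11 box, 1 leaf. Nearest: P14.

== RESULT ==
[0, 17, 28, 6, 19, 16, 18, 26, 21, 4, 24]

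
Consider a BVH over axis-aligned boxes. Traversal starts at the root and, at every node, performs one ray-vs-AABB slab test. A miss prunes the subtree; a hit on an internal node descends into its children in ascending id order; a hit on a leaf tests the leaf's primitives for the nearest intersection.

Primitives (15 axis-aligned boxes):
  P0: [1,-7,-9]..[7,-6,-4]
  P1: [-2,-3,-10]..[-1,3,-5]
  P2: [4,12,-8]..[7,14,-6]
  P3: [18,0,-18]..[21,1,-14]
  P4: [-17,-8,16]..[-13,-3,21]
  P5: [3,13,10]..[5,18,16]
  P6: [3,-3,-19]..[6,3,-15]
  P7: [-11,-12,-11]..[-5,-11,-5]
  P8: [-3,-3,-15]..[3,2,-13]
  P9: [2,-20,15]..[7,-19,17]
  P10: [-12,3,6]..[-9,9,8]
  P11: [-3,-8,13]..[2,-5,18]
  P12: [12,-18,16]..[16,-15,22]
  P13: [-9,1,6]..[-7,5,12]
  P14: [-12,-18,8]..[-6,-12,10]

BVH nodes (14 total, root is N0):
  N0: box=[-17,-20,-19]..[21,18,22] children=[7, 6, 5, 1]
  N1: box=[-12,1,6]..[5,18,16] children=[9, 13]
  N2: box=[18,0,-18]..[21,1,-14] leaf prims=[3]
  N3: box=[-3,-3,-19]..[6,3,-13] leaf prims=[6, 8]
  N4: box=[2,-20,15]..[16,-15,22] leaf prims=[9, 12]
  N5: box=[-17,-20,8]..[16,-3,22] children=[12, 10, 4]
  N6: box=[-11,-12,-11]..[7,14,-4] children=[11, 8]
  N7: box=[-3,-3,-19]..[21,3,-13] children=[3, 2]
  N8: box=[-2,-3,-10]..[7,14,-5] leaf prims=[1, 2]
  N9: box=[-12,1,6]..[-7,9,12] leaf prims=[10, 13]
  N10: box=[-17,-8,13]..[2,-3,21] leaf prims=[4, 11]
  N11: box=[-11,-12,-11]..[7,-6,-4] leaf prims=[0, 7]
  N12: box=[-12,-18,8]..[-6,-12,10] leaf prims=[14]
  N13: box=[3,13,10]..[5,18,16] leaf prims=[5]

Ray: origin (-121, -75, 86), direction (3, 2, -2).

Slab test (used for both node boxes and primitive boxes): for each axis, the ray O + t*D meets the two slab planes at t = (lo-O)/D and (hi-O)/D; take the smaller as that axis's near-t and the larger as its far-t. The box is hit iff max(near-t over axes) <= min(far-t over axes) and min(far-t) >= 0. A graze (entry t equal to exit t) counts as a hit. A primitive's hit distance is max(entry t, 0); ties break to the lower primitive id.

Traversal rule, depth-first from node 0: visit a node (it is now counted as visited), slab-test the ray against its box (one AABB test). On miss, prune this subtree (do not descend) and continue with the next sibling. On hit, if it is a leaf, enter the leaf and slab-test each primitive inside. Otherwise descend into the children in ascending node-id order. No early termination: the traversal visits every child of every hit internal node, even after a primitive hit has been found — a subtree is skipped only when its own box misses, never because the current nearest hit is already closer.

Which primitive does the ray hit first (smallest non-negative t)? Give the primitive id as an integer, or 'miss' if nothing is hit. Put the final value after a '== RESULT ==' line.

Traverse from the root:
N0 x:[104/3,142/3] y:[55/2,93/2] z:[32,105/2] -> hit [104/3,93/2], descend [1, 5, 6, 7]
  N1 x:[109/3,42] y:[38,93/2] z:[35,40] -> hit [38,40], descend [9, 13]
    N9 x:[109/3,38] y:[38,42] z:[37,40] -> hit [38,38] leaf, test {P10(miss), P13@t=38}
    N13 x:[124/3,42] y:[44,93/2] z:[35,38] -> miss, prune
  N5 x:[104/3,137/3] y:[55/2,36] z:[32,39] -> hit [104/3,36], descend [4, 10, 12]
    N4 x:[41,137/3] y:[55/2,30] z:[32,71/2] -> miss, prune
    N10 x:[104/3,41] y:[67/2,36] z:[65/2,73/2] -> hit [104/3,36] leaf, test {P4@t=104/3, P11(miss)}
    N12 x:[109/3,115/3] y:[57/2,63/2] z:[38,39] -> miss, prune
  N6 x:[110/3,128/3] y:[63/2,89/2] z:[45,97/2] -> miss, prune
  N7 x:[118/3,142/3] y:[36,39] z:[99/2,105/2] -> miss, prune

Summary -> nodes [0, 1, 9, 13, 5, 4, 10, 12, 6, 7]; box-tests=10; leaf-entries=2; first=P4

== RESULT ==
4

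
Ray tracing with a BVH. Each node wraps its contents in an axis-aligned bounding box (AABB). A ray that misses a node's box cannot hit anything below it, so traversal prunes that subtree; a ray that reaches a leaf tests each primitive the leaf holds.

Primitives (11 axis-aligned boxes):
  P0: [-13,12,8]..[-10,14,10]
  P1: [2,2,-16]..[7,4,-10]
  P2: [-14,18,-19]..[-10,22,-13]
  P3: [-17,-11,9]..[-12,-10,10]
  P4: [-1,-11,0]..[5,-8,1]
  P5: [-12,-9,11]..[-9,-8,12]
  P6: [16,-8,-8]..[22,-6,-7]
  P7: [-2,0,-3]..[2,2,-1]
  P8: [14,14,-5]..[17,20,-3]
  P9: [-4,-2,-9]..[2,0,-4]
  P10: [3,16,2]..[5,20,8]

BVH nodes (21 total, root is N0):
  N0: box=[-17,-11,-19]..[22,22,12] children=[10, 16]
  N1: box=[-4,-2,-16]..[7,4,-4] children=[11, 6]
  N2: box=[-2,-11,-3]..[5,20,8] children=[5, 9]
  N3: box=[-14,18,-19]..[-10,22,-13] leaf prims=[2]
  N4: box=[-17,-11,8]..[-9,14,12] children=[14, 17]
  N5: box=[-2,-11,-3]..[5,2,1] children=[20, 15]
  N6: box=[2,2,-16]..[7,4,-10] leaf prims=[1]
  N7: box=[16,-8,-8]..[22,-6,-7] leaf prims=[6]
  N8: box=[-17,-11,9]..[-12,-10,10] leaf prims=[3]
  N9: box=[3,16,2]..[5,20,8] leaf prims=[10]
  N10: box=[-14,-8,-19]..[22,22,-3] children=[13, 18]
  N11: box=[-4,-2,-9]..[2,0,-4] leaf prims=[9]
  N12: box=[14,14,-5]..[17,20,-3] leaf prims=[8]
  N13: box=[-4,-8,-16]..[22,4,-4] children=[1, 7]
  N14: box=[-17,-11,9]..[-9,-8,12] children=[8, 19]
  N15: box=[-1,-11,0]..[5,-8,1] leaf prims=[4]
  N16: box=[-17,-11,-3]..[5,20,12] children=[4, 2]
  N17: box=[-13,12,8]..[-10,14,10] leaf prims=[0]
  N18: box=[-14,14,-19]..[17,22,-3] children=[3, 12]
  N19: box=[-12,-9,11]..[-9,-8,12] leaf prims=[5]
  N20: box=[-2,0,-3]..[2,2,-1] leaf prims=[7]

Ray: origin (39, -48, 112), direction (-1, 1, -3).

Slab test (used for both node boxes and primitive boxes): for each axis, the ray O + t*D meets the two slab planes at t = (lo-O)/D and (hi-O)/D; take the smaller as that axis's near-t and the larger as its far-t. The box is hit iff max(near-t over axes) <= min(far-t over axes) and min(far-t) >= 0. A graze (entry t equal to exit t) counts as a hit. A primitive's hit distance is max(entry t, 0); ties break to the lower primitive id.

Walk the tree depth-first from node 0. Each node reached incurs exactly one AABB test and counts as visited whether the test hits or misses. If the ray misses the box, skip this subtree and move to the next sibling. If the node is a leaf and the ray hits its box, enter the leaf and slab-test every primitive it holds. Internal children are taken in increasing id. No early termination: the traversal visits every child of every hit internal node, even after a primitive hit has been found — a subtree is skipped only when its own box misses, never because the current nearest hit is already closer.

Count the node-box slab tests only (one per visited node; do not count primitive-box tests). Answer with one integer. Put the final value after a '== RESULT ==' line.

Walk:
N0 x:[17,56] y:[37,70] z:[100/3,131/3] -> hit [37,131/3], descend [10, 16]
  N10 x:[17,53] y:[40,70] z:[115/3,131/3] -> hit [40,131/3], descend [13, 18]
    N13 x:[17,43] y:[40,52] z:[116/3,128/3] -> hit [40,128/3], descend [1, 7]
      N1 x:[32,43] y:[46,52] z:[116/3,128/3] -> miss, prune
      N7 x:[17,23] y:[40,42] z:[119/3,40] -> miss, prune
    N18 x:[22,53] y:[62,70] z:[115/3,131/3] -> miss, prune
  N16 x:[34,56] y:[37,68] z:[100/3,115/3] -> hit [37,115/3], descend [2, 4]
    N2 x:[34,41] y:[37,68] z:[104/3,115/3] -> hit [37,115/3], descend [5, 9]
      N5 x:[34,41] y:[37,50] z:[37,115/3] -> hit [37,115/3], descend [15, 20]
        N15 x:[34,40] y:[37,40] z:[37,112/3] -> hit [37,112/3] leaf, test {P4@t=37}
        N20 x:[37,41] y:[48,50] z:[113/3,115/3] -> miss, prune
      N9 x:[34,36] y:[64,68] z:[104/3,110/3] -> miss, prune
    N4 x:[48,56] y:[37,62] z:[100/3,104/3] -> miss, prune

Summary -> nodes [0, 10, 13, 1, 7, 18, 16, 2, 5, 15, 20, 9, 4]; box-tests=13; leaf-entries=1; first=P4

== RESULT ==
13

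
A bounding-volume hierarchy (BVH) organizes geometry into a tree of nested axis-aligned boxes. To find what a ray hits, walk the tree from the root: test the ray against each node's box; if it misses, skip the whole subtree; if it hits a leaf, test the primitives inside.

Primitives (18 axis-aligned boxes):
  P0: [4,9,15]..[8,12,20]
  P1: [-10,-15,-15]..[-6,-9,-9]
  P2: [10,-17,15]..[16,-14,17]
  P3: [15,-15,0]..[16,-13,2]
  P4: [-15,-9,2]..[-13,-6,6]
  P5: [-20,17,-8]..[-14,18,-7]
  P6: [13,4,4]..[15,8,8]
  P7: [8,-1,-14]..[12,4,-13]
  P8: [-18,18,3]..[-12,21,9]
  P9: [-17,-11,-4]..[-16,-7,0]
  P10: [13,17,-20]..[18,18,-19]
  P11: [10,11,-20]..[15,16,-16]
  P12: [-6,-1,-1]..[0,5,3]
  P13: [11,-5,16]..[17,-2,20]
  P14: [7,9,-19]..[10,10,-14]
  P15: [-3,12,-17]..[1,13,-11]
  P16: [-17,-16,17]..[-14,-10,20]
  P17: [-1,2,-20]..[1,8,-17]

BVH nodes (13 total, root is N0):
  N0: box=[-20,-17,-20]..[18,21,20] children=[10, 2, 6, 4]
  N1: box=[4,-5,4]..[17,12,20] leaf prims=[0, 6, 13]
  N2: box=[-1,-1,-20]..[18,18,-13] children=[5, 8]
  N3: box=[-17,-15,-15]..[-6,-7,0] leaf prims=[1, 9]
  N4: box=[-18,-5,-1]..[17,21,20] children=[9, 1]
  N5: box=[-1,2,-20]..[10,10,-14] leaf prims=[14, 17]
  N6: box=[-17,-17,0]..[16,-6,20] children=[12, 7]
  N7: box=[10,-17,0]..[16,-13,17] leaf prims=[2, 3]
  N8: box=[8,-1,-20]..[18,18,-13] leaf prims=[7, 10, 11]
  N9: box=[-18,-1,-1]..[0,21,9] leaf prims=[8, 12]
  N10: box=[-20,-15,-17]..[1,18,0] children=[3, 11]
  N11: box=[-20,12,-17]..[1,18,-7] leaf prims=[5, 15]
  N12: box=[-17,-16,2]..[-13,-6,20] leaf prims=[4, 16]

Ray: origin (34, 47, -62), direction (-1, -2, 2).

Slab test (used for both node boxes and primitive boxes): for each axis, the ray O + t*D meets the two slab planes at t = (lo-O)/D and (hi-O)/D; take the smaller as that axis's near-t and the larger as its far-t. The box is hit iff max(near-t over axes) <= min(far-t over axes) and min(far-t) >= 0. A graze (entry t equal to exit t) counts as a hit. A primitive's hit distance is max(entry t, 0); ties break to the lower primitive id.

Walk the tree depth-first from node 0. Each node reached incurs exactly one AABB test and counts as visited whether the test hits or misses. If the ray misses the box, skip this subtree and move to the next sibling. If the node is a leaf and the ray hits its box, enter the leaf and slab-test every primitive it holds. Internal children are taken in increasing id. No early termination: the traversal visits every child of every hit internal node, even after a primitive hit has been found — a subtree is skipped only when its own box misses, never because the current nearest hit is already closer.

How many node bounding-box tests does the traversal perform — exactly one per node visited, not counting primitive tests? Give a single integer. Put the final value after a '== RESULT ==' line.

Traverse from the root:
N0 x:[16,54] y:[13,32] z:[21,41] -> hit [21,32], descend [2, 4, 6, 10]
  N2 x:[16,35] y:[29/2,24] z:[21,49/2] -> hit [21,24], descend [5, 8]
    N5 x:[24,35] y:[37/2,45/2] z:[21,24] -> miss, prune
    N8 x:[16,26] y:[29/2,24] z:[21,49/2] -> hit [21,24] leaf, test {P7@t=24, P10(miss), P11(miss)}
  N4 x:[17,52] y:[13,26] z:[61/2,41] -> miss, prune
  N6 x:[18,51] y:[53/2,32] z:[31,41] -> hit [31,32], descend [7, 12]
    N7 x:[18,24] y:[30,32] z:[31,79/2] -> miss, prune
    N12 x:[47,51] y:[53/2,63/2] z:[32,41] -> miss, prune
  N10 x:[33,54] y:[29/2,31] z:[45/2,31] -> miss, prune

Summary -> nodes [0, 2, 5, 8, 4, 6, 7, 12, 10]; box-tests=9; leaf-entries=1; first=P7

== RESULT ==
9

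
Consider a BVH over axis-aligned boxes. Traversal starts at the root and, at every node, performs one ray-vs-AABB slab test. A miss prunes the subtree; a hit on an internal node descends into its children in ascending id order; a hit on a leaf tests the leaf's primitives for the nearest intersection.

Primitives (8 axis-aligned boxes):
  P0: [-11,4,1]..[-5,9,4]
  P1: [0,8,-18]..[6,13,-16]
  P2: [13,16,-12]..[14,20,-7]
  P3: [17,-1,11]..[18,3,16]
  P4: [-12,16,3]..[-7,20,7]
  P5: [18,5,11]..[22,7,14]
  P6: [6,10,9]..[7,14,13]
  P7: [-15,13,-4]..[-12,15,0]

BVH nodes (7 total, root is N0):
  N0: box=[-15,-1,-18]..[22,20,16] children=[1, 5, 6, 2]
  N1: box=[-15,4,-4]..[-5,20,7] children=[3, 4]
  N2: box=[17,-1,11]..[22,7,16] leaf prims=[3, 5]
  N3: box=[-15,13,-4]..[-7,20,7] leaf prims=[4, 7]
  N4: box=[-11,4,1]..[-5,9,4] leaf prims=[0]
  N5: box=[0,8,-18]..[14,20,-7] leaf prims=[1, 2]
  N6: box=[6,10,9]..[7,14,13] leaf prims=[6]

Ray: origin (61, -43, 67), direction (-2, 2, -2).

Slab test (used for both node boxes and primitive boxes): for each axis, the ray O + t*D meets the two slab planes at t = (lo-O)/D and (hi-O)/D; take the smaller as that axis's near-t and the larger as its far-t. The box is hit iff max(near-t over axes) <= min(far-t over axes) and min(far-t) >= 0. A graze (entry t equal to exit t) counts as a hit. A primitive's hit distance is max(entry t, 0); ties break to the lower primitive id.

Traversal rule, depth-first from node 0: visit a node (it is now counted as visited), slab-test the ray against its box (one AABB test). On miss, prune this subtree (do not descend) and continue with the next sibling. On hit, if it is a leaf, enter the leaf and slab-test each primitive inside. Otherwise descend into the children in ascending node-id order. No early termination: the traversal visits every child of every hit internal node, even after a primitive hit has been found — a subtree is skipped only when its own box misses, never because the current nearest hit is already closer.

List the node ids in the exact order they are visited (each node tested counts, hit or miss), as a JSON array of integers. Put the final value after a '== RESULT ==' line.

Walk:
N0 x:[39/2,38] y:[21,63/2] z:[51/2,85/2] -> hit [51/2,63/2], descend [1, 2, 5, 6]
  N1 x:[33,38] y:[47/2,63/2] z:[30,71/2] -> miss, prune
  N2 x:[39/2,22] y:[21,25] z:[51/2,28] -> miss, prune
  N5 x:[47/2,61/2] y:[51/2,63/2] z:[37,85/2] -> miss, prune
  N6 x:[27,55/2] y:[53/2,57/2] z:[27,29] -> hit [27,55/2] leaf, test {P6@t=27}

order=[0, 1, 2, 5, 6]  |boxes|=5  |leaves|=1  hit=P6

== RESULT ==
[0, 1, 2, 5, 6]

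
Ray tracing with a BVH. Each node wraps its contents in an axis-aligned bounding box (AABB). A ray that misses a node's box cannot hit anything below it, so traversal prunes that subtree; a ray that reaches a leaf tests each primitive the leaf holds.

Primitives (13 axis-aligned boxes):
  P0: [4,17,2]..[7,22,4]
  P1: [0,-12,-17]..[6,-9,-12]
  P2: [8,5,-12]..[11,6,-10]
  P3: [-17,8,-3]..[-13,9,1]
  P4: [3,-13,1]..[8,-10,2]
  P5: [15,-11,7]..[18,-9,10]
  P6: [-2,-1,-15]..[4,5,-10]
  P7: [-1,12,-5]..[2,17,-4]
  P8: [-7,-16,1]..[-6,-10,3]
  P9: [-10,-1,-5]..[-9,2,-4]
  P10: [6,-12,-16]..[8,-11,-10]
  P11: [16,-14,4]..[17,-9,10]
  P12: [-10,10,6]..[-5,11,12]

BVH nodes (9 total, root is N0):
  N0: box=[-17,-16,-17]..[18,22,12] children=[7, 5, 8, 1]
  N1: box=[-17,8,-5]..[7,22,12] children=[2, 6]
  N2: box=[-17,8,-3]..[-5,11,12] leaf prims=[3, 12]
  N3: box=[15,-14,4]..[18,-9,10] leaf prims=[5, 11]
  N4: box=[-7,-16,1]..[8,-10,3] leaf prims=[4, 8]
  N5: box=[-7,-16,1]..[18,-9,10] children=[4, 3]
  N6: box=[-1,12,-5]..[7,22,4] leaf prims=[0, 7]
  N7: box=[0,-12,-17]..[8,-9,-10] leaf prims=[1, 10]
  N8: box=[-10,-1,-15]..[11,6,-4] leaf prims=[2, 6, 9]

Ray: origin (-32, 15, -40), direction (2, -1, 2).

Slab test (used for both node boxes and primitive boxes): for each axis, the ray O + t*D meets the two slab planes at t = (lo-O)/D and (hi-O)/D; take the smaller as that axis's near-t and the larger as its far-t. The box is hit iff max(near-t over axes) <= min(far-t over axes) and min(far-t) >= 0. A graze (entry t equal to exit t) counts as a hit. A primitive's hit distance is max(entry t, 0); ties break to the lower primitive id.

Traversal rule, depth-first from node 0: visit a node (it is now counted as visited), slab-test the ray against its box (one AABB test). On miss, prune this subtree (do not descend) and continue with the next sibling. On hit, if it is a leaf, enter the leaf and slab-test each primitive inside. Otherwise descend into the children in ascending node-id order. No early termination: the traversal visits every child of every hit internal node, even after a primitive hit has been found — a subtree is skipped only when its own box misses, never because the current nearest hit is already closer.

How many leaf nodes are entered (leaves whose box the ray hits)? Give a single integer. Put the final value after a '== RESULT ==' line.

Traverse from the root:
N0 x:[15/2,25] y:[-7,31] z:[23/2,26] -> hit [23/2,25], descend [1, 5, 7, 8]
  N1 x:[15/2,39/2] y:[-7,7] z:[35/2,26] -> miss, prune
  N5 x:[25/2,25] y:[24,31] z:[41/2,25] -> hit [24,25], descend [3, 4]
    N3 x:[47/2,25] y:[24,29] z:[22,25] -> hit [24,25] leaf, test {P5@t=24, P11@t=24}
    N4 x:[25/2,20] y:[25,31] z:[41/2,43/2] -> miss, prune
  N7 x:[16,20] y:[24,27] z:[23/2,15] -> miss, prune
  N8 x:[11,43/2] y:[9,16] z:[25/2,18] -> hit [25/2,16] leaf, test {P2(miss), P6@t=15, P9(miss)}

7 AABB tests over nodes [0, 1, 5, 3, 4, 7, 8]; 2 leaves entered; closest P6.

== RESULT ==
2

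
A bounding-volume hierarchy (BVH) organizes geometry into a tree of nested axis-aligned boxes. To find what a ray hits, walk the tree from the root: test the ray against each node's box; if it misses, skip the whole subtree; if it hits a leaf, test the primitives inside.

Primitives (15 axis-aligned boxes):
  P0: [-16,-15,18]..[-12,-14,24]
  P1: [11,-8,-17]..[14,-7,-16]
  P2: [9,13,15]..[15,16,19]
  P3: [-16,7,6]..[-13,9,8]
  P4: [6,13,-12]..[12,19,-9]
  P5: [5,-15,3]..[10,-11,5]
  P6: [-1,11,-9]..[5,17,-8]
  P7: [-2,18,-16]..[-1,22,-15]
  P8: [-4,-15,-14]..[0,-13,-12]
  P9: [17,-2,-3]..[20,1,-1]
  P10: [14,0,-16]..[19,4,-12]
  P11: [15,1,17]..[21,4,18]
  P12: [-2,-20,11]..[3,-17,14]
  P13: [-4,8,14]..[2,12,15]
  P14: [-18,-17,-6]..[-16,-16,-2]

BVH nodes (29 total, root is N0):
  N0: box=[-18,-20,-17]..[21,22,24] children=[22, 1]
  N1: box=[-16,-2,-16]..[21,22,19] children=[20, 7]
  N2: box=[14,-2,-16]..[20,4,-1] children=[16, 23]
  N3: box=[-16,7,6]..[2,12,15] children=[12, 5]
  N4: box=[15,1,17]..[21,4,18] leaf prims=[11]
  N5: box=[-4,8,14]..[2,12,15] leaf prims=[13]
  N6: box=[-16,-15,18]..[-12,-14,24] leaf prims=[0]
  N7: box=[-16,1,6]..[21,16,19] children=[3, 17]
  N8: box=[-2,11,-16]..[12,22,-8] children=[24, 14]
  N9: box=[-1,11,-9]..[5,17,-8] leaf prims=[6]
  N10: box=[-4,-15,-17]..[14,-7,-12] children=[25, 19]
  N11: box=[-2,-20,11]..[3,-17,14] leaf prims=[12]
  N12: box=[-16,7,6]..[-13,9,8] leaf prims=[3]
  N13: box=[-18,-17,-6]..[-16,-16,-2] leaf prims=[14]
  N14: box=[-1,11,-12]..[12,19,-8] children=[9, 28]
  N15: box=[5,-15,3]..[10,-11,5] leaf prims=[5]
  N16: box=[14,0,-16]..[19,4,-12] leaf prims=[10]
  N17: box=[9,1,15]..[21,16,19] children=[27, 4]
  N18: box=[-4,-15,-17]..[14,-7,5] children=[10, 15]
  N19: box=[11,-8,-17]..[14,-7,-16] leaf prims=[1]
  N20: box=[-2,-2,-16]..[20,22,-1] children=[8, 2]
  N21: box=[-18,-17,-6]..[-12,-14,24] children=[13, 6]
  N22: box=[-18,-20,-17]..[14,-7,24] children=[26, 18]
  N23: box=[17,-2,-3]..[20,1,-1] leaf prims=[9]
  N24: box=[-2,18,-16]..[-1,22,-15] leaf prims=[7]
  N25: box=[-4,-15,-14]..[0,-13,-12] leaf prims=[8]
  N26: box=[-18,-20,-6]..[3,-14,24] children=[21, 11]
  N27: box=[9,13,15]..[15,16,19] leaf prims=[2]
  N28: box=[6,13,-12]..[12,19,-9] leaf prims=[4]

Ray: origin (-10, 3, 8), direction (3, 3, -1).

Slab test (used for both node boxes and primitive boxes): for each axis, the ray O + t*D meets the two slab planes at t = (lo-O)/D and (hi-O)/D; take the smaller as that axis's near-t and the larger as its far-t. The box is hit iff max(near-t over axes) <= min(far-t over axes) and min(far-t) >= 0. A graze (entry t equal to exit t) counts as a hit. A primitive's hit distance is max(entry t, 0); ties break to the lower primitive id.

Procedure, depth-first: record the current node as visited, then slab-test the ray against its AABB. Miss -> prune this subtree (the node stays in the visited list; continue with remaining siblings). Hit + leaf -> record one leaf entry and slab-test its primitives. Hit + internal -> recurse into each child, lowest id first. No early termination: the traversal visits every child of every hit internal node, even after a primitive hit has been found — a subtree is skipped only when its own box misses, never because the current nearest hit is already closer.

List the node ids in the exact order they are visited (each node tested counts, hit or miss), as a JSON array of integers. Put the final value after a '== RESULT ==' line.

Traverse from the root:
N0 x:[-8/3,31/3] y:[-23/3,19/3] z:[-16,25] -> hit [-8/3,19/3], descend [1, 22]
  N1 x:[-2,31/3] y:[-5/3,19/3] z:[-11,24] -> hit [-5/3,19/3], descend [7, 20]
    N7 x:[-2,31/3] y:[-2/3,13/3] z:[-11,2] -> hit [-2/3,2], descend [3, 17]
      N3 x:[-2,4] y:[4/3,3] z:[-7,2] -> hit [4/3,2], descend [5, 12]
        N5 x:[2,4] y:[5/3,3] z:[-7,-6] -> miss, prune
        N12 x:[-2,-1] y:[4/3,2] z:[0,2] -> miss, prune
      N17 x:[19/3,31/3] y:[-2/3,13/3] z:[-11,-7] -> miss, prune
    N20 x:[8/3,10] y:[-5/3,19/3] z:[9,24] -> miss, prune
  N22 x:[-8/3,8] y:[-23/3,-10/3] z:[-16,25] -> miss, prune

Visited [0, 1, 7, 3, 5, 12, 17, 20, 22]. Tests: 9 box, 0 leaf. Nearest: miss.

== RESULT ==
[0, 1, 7, 3, 5, 12, 17, 20, 22]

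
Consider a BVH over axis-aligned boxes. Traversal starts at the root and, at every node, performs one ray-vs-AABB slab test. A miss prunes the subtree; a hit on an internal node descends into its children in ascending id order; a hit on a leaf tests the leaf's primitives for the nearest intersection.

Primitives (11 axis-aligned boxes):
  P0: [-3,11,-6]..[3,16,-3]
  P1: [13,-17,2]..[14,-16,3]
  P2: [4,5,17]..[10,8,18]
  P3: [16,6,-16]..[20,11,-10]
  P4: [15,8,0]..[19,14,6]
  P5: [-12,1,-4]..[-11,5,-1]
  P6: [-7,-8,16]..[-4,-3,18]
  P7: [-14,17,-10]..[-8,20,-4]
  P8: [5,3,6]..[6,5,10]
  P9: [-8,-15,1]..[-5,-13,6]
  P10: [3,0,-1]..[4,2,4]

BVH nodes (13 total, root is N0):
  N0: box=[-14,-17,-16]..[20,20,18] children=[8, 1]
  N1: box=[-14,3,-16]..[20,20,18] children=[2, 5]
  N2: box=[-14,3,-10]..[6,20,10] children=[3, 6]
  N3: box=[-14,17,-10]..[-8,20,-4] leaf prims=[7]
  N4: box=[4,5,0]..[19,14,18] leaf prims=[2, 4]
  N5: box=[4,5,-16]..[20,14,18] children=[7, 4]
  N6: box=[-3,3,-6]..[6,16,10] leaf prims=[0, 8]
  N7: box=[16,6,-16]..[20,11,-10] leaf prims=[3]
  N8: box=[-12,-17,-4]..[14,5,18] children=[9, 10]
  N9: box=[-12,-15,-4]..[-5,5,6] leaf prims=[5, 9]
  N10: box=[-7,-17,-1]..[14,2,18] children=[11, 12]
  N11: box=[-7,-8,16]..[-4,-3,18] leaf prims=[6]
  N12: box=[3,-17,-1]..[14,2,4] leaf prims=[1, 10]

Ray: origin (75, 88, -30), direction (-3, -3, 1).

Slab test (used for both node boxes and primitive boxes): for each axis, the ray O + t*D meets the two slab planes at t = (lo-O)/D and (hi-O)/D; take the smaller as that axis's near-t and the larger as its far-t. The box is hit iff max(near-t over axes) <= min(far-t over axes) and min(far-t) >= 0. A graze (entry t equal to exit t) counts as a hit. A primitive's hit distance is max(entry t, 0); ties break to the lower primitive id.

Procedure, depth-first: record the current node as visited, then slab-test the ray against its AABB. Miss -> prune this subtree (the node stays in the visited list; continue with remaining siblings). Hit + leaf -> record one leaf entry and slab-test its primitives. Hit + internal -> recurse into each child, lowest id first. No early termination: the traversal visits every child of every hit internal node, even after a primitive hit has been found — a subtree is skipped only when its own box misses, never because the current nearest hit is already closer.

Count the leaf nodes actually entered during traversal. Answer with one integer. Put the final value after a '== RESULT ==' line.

Trace the traversal:
N0 x:[55/3,89/3] y:[68/3,35] z:[14,48] -> hit [68/3,89/3], descend [1, 8]
  N1 x:[55/3,89/3] y:[68/3,85/3] z:[14,48] -> hit [68/3,85/3], descend [2, 5]
    N2 x:[23,89/3] y:[68/3,85/3] z:[20,40] -> hit [23,85/3], descend [3, 6]
      N3 x:[83/3,89/3] y:[68/3,71/3] z:[20,26] -> miss, prune
      N6 x:[23,26] y:[24,85/3] z:[24,40] -> hit [24,26] leaf, test {P0@t=24, P8(miss)}
    N5 x:[55/3,71/3] y:[74/3,83/3] z:[14,48] -> miss, prune
  N8 x:[61/3,29] y:[83/3,35] z:[26,48] -> hit [83/3,29], descend [9, 10]
    N9 x:[80/3,29] y:[83/3,103/3] z:[26,36] -> hit [83/3,29] leaf, test {P5@t=86/3, P9(miss)}
    N10 x:[61/3,82/3] y:[86/3,35] z:[29,48] -> miss, prune

9 AABB tests over nodes [0, 1, 2, 3, 6, 5, 8, 9, 10]; 2 leaves entered; closest P0.

== RESULT ==
2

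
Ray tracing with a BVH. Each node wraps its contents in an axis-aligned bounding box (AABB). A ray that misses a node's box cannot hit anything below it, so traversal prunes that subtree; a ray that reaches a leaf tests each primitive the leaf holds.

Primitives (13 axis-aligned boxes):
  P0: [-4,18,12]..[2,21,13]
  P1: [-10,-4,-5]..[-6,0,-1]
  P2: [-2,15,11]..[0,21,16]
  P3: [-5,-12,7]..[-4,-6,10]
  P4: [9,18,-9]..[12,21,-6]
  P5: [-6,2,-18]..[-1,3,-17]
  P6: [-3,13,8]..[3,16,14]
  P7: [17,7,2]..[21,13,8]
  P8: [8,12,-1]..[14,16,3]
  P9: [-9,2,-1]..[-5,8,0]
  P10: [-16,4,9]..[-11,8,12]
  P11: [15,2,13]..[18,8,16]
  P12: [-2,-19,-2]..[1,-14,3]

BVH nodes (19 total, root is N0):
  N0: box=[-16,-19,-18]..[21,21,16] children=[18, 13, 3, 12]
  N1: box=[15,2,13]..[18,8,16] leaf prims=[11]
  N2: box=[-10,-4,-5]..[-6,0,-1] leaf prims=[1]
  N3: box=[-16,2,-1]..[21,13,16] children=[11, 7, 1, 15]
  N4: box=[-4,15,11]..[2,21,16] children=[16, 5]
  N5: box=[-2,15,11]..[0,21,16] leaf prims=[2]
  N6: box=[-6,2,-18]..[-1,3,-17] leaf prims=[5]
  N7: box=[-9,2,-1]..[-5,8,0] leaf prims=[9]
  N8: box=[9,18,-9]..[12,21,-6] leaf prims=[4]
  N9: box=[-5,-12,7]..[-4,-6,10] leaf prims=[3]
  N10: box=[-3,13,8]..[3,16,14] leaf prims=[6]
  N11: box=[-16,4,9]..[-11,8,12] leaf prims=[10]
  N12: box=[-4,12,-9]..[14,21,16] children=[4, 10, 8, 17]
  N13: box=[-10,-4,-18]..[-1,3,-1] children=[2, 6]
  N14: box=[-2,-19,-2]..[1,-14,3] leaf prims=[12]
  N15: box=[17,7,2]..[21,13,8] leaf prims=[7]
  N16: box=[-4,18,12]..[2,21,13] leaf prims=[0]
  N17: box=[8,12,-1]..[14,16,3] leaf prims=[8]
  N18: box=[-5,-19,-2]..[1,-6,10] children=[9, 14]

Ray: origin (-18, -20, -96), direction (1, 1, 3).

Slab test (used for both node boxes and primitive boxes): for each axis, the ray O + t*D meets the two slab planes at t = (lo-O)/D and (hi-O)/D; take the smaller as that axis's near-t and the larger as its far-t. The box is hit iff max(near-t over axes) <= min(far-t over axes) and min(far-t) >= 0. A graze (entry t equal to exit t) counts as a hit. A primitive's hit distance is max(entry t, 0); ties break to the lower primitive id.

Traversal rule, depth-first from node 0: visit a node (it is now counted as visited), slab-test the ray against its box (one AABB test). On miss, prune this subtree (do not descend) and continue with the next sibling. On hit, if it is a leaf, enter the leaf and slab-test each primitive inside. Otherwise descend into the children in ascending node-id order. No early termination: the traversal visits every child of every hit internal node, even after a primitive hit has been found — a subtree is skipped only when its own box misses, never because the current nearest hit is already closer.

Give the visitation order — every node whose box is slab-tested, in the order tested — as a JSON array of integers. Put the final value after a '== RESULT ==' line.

Trace the traversal:
N0 x:[2,39] y:[1,41] z:[26,112/3] -> hit [26,112/3], descend [3, 12, 13, 18]
  N3 x:[2,39] y:[22,33] z:[95/3,112/3] -> hit [95/3,33], descend [1, 7, 11, 15]
    N1 x:[33,36] y:[22,28] z:[109/3,112/3] -> miss, prune
    N7 x:[9,13] y:[22,28] z:[95/3,32] -> miss, prune
    N11 x:[2,7] y:[24,28] z:[35,36] -> miss, prune
    N15 x:[35,39] y:[27,33] z:[98/3,104/3] -> miss, prune
  N12 x:[14,32] y:[32,41] z:[29,112/3] -> hit [32,32], descend [4, 8, 10, 17]
    N4 x:[14,20] y:[35,41] z:[107/3,112/3] -> miss, prune
    N8 x:[27,30] y:[38,41] z:[29,30] -> miss, prune
    N10 x:[15,21] y:[33,36] z:[104/3,110/3] -> miss, prune
    N17 x:[26,32] y:[32,36] z:[95/3,33] -> hit [32,32] leaf, test {P8@t=32}
  N13 x:[8,17] y:[16,23] z:[26,95/3] -> miss, prune
  N18 x:[13,19] y:[1,14] z:[94/3,106/3] -> miss, prune

Visited [0, 3, 1, 7, 11, 15, 12, 4, 8, 10, 17, 13, 18]. Tests: 13 box, 1 leaf. Nearest: P8.

== RESULT ==
[0, 3, 1, 7, 11, 15, 12, 4, 8, 10, 17, 13, 18]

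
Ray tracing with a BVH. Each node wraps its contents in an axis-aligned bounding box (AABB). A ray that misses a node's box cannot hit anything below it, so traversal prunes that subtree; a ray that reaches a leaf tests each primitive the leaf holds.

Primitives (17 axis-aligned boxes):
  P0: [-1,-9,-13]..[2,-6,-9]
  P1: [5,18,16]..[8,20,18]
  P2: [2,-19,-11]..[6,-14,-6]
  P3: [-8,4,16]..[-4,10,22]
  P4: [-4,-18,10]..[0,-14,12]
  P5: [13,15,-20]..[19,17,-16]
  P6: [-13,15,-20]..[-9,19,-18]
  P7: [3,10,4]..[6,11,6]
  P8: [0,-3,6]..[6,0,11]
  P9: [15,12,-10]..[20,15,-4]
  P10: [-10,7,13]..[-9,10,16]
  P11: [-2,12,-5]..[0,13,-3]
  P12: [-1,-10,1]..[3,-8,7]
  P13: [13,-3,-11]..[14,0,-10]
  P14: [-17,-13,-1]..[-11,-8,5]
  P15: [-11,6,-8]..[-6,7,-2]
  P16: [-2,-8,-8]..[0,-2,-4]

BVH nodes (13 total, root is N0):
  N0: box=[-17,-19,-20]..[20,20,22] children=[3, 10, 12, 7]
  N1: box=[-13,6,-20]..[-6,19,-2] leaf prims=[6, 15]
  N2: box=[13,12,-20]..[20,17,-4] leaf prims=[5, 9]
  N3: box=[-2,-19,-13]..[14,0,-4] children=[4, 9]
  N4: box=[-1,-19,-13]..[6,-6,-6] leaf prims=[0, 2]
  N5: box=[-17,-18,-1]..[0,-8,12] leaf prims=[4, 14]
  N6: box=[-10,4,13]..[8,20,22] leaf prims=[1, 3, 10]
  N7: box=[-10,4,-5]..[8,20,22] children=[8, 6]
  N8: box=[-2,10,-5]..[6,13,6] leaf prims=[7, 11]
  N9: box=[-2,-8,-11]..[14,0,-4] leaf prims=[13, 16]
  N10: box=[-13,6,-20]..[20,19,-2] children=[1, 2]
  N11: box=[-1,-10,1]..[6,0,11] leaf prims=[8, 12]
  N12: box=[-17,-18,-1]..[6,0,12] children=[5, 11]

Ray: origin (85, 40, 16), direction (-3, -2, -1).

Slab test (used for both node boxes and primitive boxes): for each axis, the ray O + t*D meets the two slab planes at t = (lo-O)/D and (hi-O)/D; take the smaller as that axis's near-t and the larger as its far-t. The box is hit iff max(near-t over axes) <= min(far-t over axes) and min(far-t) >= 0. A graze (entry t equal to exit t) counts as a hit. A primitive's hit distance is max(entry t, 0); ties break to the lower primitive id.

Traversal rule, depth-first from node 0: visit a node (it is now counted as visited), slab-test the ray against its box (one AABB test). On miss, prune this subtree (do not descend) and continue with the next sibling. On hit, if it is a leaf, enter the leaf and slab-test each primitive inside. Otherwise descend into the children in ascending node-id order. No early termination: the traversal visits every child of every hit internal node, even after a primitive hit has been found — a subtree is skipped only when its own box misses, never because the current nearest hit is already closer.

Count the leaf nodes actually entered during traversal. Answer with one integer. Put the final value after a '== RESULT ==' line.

Walk:
N0 x:[65/3,34] y:[10,59/2] z:[-6,36] -> hit [65/3,59/2], descend [3, 7, 10, 12]
  N3 x:[71/3,29] y:[20,59/2] z:[20,29] -> hit [71/3,29], descend [4, 9]
    N4 x:[79/3,86/3] y:[23,59/2] z:[22,29] -> hit [79/3,86/3] leaf, test {P0(miss), P2@t=27}
    N9 x:[71/3,29] y:[20,24] z:[20,27] -> hit [71/3,24] leaf, test {P13(miss), P16(miss)}
  N7 x:[77/3,95/3] y:[10,18] z:[-6,21] -> miss, prune
  N10 x:[65/3,98/3] y:[21/2,17] z:[18,36] -> miss, prune
  N12 x:[79/3,34] y:[20,29] z:[4,17] -> miss, prune

order=[0, 3, 4, 9, 7, 10, 12]  |boxes|=7  |leaves|=2  hit=P2

== RESULT ==
2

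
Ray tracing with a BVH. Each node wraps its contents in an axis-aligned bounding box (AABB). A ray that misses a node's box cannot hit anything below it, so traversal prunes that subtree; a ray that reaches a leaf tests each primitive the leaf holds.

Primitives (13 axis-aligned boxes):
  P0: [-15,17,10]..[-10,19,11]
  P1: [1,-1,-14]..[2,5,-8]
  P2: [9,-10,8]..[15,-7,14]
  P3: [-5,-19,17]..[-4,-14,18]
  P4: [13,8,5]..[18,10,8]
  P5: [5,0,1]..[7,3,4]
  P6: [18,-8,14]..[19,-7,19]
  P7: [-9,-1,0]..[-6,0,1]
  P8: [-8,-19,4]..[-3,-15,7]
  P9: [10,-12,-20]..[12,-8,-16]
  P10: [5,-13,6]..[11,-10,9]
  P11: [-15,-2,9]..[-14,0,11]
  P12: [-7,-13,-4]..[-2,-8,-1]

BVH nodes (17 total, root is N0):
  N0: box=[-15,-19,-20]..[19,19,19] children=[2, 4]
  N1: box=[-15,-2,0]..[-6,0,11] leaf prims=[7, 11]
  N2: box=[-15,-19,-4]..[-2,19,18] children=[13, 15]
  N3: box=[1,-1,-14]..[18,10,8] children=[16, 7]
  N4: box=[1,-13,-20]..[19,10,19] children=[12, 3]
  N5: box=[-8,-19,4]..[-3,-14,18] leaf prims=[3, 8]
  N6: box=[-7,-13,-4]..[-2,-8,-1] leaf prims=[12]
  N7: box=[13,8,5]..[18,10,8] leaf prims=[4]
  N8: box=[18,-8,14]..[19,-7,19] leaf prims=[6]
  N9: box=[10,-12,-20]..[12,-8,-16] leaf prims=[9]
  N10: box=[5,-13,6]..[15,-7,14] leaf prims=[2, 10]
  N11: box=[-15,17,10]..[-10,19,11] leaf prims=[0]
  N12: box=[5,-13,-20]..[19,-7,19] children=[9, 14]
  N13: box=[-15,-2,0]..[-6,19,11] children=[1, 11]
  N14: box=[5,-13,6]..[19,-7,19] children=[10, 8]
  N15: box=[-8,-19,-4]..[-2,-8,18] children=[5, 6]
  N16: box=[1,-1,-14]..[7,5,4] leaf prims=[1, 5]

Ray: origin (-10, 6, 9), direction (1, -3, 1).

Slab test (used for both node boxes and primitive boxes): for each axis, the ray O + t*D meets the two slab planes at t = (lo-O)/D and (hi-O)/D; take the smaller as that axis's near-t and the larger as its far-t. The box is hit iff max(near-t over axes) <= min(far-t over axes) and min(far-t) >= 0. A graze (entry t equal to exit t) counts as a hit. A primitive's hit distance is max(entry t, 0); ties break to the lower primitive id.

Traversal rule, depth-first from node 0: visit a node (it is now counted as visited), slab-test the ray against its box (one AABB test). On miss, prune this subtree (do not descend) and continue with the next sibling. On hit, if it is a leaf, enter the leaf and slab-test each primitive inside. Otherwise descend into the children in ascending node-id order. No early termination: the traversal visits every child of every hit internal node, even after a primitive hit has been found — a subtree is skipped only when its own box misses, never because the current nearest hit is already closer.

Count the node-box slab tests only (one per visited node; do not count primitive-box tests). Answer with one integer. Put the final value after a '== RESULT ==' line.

Trace the traversal:
N0 x:[-5,29] y:[-13/3,25/3] z:[-29,10] -> hit [-13/3,25/3], descend [2, 4]
  N2 x:[-5,8] y:[-13/3,25/3] z:[-13,9] -> hit [-13/3,8], descend [13, 15]
    N13 x:[-5,4] y:[-13/3,8/3] z:[-9,2] -> hit [-13/3,2], descend [1, 11]
      N1 x:[-5,4] y:[2,8/3] z:[-9,2] -> hit [2,2] leaf, test {P7(miss), P11(miss)}
      N11 x:[-5,0] y:[-13/3,-11/3] z:[1,2] -> miss, prune
    N15 x:[2,8] y:[14/3,25/3] z:[-13,9] -> hit [14/3,8], descend [5, 6]
      N5 x:[2,7] y:[20/3,25/3] z:[-5,9] -> hit [20/3,7] leaf, test {P3(miss), P8(miss)}
      N6 x:[3,8] y:[14/3,19/3] z:[-13,-10] -> miss, prune
  N4 x:[11,29] y:[-4/3,19/3] z:[-29,10] -> miss, prune

order=[0, 2, 13, 1, 11, 15, 5, 6, 4]  |boxes|=9  |leaves|=2  hit=miss

== RESULT ==
9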